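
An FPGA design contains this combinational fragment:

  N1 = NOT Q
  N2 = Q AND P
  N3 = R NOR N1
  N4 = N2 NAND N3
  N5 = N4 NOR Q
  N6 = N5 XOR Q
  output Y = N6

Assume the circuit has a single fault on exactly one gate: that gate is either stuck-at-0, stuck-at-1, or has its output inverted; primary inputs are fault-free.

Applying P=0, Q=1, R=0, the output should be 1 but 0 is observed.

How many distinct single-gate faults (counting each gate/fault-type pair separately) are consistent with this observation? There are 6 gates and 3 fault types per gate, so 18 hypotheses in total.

Fault-free: N1=0, N2=0, N3=1, N4=1, N5=0, N6=1 → 1. Observed 0.
  N1: none of the 3 fault types match ✗
  N2: none of the 3 fault types match ✗
  N3: none of the 3 fault types match ✗
  N4: none of the 3 fault types match ✗
  N5: stuck-at-1, inverted output ✓; others ✗
  N6: stuck-at-0, inverted output ✓; others ✗
Consistent faults: {N5 stuck-at-1, N5 inverted output, N6 stuck-at-0, N6 inverted output} — 4 in all.

4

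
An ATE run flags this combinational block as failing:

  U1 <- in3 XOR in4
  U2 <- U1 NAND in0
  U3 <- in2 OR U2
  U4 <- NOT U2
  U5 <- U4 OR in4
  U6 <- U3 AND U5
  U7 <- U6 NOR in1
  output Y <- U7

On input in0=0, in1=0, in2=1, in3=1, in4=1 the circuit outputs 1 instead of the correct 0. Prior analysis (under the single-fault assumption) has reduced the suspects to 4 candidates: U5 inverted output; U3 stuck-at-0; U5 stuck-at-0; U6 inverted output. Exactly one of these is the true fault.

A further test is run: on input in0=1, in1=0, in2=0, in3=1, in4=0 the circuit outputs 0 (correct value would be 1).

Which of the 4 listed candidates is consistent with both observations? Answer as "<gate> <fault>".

U6 inverted output

Evaluate each candidate on input in0=1, in1=0, in2=0, in3=1, in4=0:
  U5 inverted output: U1=1, U2=0, U3=0, U4=1, U5=0 [inverted output], U6=0, U7=1 → 1 — eliminated
  U3 stuck-at-0: U1=1, U2=0, U3=0 [stuck-at-0], U4=1, U5=1, U6=0, U7=1 → 1 — eliminated
  U5 stuck-at-0: U1=1, U2=0, U3=0, U4=1, U5=0 [stuck-at-0], U6=0, U7=1 → 1 — eliminated
  U6 inverted output: U1=1, U2=0, U3=0, U4=1, U5=1, U6=1 [inverted output], U7=0 → 0 — matches
Only U6 inverted output reproduces the observed 0.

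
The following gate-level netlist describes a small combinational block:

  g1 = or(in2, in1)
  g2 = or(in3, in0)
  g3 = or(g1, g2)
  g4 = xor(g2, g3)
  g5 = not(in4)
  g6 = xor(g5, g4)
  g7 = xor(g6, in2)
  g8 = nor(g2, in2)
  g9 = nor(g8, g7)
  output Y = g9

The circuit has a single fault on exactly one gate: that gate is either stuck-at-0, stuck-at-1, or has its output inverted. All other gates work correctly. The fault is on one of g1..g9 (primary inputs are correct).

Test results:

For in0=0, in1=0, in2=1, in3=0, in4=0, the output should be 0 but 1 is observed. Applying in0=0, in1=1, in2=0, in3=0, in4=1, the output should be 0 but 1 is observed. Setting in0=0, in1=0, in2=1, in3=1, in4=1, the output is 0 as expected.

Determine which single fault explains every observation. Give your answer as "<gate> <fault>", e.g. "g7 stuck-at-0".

Fault-free values for test 1 (in0=0, in1=0, in2=1, in3=0, in4=0): g1=1, g2=0, g3=1, g4=1, g5=1, g6=0, g7=1, g8=0, g9=0, giving Y=0. Observed 1.
Test 1: faults giving observed 1 are {g1 stuck-at-0, g1 inverted output, g2 stuck-at-1, g2 inverted output, g3 stuck-at-0, g3 inverted output, g4 stuck-at-0, g4 inverted output, g5 stuck-at-0, g5 inverted output, g6 stuck-at-1, g6 inverted output, g7 stuck-at-0, g7 inverted output, g9 stuck-at-1, g9 inverted output}.
Test 2 (in0=0, in1=1, in2=0, in3=0, in4=1): fault-free g1=1, g2=0, g3=1, g4=1, g5=0, g6=1, g7=1, g8=1, g9=0 → 0; observed 1. Eliminates g1 stuck-at-0, g1 inverted output, g3 stuck-at-0, g3 inverted output, g4 stuck-at-0, g4 inverted output, g5 stuck-at-0, g5 inverted output, g6 stuck-at-1, g6 inverted output, g7 stuck-at-0, g7 inverted output.
Test 3 (in0=0, in1=0, in2=1, in3=1, in4=1): fault-free g1=1, g2=1, g3=1, g4=0, g5=0, g6=0, g7=1, g8=0, g9=0 → 0; observed 0. Eliminates g2 inverted output, g9 stuck-at-1, g9 inverted output.
Only g2 stuck-at-1 is consistent with every test.

g2 stuck-at-1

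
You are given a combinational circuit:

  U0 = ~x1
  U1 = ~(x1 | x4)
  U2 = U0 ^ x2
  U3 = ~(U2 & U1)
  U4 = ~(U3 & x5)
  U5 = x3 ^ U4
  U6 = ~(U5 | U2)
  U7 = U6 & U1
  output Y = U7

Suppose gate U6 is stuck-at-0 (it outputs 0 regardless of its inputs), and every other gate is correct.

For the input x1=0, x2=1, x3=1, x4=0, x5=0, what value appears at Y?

Propagate with U6 forced: U0=1, U1=1, U2=0, U3=1, U4=1, U5=0, U6=0 [stuck-at-0], U7=0.
So Y = 0. (Without the fault it would be 1.)

0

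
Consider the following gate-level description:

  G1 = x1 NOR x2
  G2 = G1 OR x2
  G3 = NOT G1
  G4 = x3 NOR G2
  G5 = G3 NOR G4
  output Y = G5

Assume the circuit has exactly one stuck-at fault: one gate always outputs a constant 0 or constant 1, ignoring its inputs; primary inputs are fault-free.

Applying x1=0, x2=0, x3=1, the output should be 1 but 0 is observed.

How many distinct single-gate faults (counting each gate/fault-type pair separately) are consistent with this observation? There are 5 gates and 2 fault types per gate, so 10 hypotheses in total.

Fault-free: G1=1, G2=1, G3=0, G4=0, G5=1 → 1. Observed 0.
  G1 stuck-at-0: output 0 ✓
  G1 stuck-at-1: output 1 ✗
  G2 stuck-at-0: output 1 ✗
  G2 stuck-at-1: output 1 ✗
  G3 stuck-at-0: output 1 ✗
  G3 stuck-at-1: output 0 ✓
  G4 stuck-at-0: output 1 ✗
  G4 stuck-at-1: output 0 ✓
  G5 stuck-at-0: output 0 ✓
  G5 stuck-at-1: output 1 ✗
Consistent faults: {G1 stuck-at-0, G3 stuck-at-1, G4 stuck-at-1, G5 stuck-at-0} — 4 in all.

4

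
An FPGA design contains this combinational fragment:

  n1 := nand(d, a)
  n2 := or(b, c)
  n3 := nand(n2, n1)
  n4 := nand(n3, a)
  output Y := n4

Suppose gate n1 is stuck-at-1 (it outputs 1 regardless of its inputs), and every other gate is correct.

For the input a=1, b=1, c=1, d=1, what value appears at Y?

1

Propagate with n1 forced: n1=1 [stuck-at-1], n2=1, n3=0, n4=1.
So Y = 1. (Without the fault it would be 0.)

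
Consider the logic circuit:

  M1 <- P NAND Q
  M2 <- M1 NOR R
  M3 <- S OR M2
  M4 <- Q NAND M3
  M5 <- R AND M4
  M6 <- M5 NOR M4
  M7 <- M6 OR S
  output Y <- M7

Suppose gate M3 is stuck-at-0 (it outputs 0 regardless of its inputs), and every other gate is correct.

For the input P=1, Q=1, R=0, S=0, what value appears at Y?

0

Propagate with M3 forced: M1=0, M2=1, M3=0 [stuck-at-0], M4=1, M5=0, M6=0, M7=0.
So Y = 0. (Without the fault it would be 1.)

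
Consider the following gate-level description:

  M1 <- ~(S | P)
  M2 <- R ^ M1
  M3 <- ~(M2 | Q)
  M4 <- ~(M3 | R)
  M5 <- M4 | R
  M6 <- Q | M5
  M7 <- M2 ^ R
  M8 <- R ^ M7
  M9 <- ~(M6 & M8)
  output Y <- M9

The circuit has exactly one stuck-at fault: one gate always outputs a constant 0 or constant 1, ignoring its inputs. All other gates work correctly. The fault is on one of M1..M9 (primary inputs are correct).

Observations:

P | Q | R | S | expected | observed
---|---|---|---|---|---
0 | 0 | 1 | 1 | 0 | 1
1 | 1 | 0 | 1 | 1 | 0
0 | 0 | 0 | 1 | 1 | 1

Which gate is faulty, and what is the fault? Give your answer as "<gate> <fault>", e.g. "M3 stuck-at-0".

M7 stuck-at-1

Fault-free values for test 1 (P=0, Q=0, R=1, S=1): M1=0, M2=1, M3=0, M4=0, M5=1, M6=1, M7=0, M8=1, M9=0, giving Y=0. Observed 1.
Test 1: faults giving observed 1 are {M1 stuck-at-1, M2 stuck-at-0, M5 stuck-at-0, M6 stuck-at-0, M7 stuck-at-1, M8 stuck-at-0, M9 stuck-at-1}.
Test 2 (P=1, Q=1, R=0, S=1): fault-free M1=0, M2=0, M3=0, M4=1, M5=1, M6=1, M7=0, M8=0, M9=1 → 1; observed 0. Eliminates M2 stuck-at-0, M5 stuck-at-0, M6 stuck-at-0, M8 stuck-at-0, M9 stuck-at-1.
Test 3 (P=0, Q=0, R=0, S=1): fault-free M1=0, M2=0, M3=1, M4=0, M5=0, M6=0, M7=0, M8=0, M9=1 → 1; observed 1. Eliminates M1 stuck-at-1.
Only M7 stuck-at-1 is consistent with every test.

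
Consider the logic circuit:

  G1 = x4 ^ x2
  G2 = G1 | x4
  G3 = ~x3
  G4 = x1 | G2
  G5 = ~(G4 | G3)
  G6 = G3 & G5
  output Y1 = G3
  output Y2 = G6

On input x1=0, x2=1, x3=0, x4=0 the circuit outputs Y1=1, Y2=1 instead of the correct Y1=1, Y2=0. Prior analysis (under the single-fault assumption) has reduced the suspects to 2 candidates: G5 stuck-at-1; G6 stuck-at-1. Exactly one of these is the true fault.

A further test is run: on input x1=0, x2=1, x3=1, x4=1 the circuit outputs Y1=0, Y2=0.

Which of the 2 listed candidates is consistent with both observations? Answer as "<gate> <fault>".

G5 stuck-at-1

Evaluate each candidate on input x1=0, x2=1, x3=1, x4=1:
  G5 stuck-at-1: G1=0, G2=1, G3=0, G4=1, G5=1 [stuck-at-1], G6=0 → Y1=0, Y2=0 — matches
  G6 stuck-at-1: G1=0, G2=1, G3=0, G4=1, G5=0, G6=1 [stuck-at-1] → Y1=0, Y2=1 — eliminated
Only G5 stuck-at-1 reproduces the observed Y1=0, Y2=0.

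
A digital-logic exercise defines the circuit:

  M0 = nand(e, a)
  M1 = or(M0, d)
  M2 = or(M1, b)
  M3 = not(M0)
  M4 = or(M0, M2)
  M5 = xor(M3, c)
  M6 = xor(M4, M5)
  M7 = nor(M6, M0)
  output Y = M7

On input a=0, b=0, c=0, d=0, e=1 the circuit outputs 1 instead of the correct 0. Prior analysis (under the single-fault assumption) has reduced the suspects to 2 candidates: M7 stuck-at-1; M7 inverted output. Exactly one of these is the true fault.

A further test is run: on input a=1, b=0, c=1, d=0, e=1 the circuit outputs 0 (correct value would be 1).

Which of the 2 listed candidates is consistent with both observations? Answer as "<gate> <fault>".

Evaluate each candidate on input a=1, b=0, c=1, d=0, e=1:
  M7 stuck-at-1: M0=0, M1=0, M2=0, M3=1, M4=0, M5=0, M6=0, M7=1 [stuck-at-1] → 1 — eliminated
  M7 inverted output: M0=0, M1=0, M2=0, M3=1, M4=0, M5=0, M6=0, M7=0 [inverted output] → 0 — matches
Only M7 inverted output reproduces the observed 0.

M7 inverted output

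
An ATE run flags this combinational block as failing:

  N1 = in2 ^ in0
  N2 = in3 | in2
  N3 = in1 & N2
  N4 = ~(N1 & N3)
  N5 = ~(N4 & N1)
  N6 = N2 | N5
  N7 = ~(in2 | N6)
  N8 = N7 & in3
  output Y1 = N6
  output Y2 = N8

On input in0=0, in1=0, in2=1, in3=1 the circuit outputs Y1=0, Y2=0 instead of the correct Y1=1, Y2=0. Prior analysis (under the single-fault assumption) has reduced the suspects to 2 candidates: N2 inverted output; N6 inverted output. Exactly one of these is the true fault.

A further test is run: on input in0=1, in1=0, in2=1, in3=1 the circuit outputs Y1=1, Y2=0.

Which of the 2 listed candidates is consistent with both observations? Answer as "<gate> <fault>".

N2 inverted output

Evaluate each candidate on input in0=1, in1=0, in2=1, in3=1:
  N2 inverted output: N1=0, N2=0 [inverted output], N3=0, N4=1, N5=1, N6=1, N7=0, N8=0 → Y1=1, Y2=0 — matches
  N6 inverted output: N1=0, N2=1, N3=0, N4=1, N5=1, N6=0 [inverted output], N7=0, N8=0 → Y1=0, Y2=0 — eliminated
Only N2 inverted output reproduces the observed Y1=1, Y2=0.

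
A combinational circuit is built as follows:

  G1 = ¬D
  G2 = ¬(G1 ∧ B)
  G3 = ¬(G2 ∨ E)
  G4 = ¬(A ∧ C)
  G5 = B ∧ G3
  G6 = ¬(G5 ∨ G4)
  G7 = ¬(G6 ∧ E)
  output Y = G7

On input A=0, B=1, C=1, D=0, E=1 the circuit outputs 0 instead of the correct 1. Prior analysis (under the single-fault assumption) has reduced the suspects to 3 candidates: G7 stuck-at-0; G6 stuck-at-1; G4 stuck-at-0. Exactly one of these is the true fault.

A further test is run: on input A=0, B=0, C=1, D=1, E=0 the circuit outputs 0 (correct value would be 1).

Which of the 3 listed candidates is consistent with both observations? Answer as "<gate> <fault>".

Evaluate each candidate on input A=0, B=0, C=1, D=1, E=0:
  G7 stuck-at-0: G1=0, G2=1, G3=0, G4=1, G5=0, G6=0, G7=0 [stuck-at-0] → 0 — matches
  G6 stuck-at-1: G1=0, G2=1, G3=0, G4=1, G5=0, G6=1 [stuck-at-1], G7=1 → 1 — eliminated
  G4 stuck-at-0: G1=0, G2=1, G3=0, G4=0 [stuck-at-0], G5=0, G6=1, G7=1 → 1 — eliminated
Only G7 stuck-at-0 reproduces the observed 0.

G7 stuck-at-0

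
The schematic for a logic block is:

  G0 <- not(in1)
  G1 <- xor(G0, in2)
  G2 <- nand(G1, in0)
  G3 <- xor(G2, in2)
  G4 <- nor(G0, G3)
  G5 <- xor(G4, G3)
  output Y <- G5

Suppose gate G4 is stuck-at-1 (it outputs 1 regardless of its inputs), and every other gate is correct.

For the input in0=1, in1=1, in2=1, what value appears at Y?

0

Propagate with G4 forced: G0=0, G1=1, G2=0, G3=1, G4=1 [stuck-at-1], G5=0.
So Y = 0. (Without the fault it would be 1.)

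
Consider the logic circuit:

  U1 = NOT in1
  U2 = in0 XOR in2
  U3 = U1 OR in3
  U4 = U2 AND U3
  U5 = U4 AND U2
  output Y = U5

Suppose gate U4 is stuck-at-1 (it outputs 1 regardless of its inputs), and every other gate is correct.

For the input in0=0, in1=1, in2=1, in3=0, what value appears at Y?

1

Propagate with U4 forced: U1=0, U2=1, U3=0, U4=1 [stuck-at-1], U5=1.
So Y = 1. (Without the fault it would be 0.)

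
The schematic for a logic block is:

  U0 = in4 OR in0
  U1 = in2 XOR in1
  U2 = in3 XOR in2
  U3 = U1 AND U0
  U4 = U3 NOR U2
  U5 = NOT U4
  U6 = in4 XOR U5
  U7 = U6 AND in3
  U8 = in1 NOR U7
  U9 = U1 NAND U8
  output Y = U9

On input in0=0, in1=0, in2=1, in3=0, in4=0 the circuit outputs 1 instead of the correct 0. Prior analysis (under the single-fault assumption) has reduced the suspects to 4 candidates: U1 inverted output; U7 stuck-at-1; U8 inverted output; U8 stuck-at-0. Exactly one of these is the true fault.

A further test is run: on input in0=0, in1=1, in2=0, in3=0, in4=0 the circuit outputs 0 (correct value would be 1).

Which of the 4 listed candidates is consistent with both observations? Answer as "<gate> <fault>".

Evaluate each candidate on input in0=0, in1=1, in2=0, in3=0, in4=0:
  U1 inverted output: U0=0, U1=0 [inverted output], U2=0, U3=0, U4=1, U5=0, U6=0, U7=0, U8=0, U9=1 → 1 — eliminated
  U7 stuck-at-1: U0=0, U1=1, U2=0, U3=0, U4=1, U5=0, U6=0, U7=1 [stuck-at-1], U8=0, U9=1 → 1 — eliminated
  U8 inverted output: U0=0, U1=1, U2=0, U3=0, U4=1, U5=0, U6=0, U7=0, U8=1 [inverted output], U9=0 → 0 — matches
  U8 stuck-at-0: U0=0, U1=1, U2=0, U3=0, U4=1, U5=0, U6=0, U7=0, U8=0 [stuck-at-0], U9=1 → 1 — eliminated
Only U8 inverted output reproduces the observed 0.

U8 inverted output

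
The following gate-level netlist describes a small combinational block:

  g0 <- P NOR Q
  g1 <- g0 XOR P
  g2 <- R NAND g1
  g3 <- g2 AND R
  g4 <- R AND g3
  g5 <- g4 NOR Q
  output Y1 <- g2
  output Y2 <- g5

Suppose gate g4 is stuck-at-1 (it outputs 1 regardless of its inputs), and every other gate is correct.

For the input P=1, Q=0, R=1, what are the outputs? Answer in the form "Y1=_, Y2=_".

Y1=0, Y2=0

Propagate with g4 forced: g0=0, g1=1, g2=0, g3=0, g4=1 [stuck-at-1], g5=0.
So the outputs are Y1=0, Y2=0. (Without the fault they would be Y1=0, Y2=1.)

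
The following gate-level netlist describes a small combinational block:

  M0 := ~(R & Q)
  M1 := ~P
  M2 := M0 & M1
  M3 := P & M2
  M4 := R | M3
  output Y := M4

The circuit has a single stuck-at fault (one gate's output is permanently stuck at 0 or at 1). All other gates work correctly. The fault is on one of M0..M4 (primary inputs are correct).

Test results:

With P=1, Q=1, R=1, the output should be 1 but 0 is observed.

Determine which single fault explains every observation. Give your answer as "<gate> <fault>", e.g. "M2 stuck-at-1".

M4 stuck-at-0

Fault-free values for test 1 (P=1, Q=1, R=1): M0=0, M1=0, M2=0, M3=0, M4=1, giving Y=1. Observed 0.
Test 1: faults giving observed 0 are {M4 stuck-at-0}.
Only M4 stuck-at-0 is consistent with every test.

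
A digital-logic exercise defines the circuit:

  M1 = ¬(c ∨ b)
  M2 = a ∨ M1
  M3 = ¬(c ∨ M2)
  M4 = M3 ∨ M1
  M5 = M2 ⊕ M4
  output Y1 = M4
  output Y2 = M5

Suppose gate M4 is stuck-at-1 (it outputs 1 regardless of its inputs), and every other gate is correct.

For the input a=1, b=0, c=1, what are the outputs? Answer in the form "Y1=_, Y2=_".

Propagate with M4 forced: M1=0, M2=1, M3=0, M4=1 [stuck-at-1], M5=0.
So the outputs are Y1=1, Y2=0. (Without the fault they would be Y1=0, Y2=1.)

Y1=1, Y2=0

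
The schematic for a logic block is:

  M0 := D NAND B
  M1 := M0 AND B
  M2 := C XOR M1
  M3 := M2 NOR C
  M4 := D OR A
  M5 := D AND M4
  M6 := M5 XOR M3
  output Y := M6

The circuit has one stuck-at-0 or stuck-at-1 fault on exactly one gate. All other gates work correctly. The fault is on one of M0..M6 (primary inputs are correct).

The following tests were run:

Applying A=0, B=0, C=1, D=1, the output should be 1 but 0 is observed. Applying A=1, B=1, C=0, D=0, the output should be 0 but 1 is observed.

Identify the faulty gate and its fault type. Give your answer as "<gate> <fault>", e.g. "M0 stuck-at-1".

M3 stuck-at-1

Fault-free values for test 1 (A=0, B=0, C=1, D=1): M0=1, M1=0, M2=1, M3=0, M4=1, M5=1, M6=1, giving Y=1. Observed 0.
Test 1: faults giving observed 0 are {M3 stuck-at-1, M4 stuck-at-0, M5 stuck-at-0, M6 stuck-at-0}.
Test 2 (A=1, B=1, C=0, D=0): fault-free M0=1, M1=1, M2=1, M3=0, M4=1, M5=0, M6=0 → 0; observed 1. Eliminates M4 stuck-at-0, M5 stuck-at-0, M6 stuck-at-0.
Only M3 stuck-at-1 is consistent with every test.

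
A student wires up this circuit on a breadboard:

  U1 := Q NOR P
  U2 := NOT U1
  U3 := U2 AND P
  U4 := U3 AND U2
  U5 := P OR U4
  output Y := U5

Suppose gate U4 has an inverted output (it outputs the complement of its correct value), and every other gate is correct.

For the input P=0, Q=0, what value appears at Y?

Propagate with U4 forced: U1=1, U2=0, U3=0, U4=1 [inverted output], U5=1.
So Y = 1. (Without the fault it would be 0.)

1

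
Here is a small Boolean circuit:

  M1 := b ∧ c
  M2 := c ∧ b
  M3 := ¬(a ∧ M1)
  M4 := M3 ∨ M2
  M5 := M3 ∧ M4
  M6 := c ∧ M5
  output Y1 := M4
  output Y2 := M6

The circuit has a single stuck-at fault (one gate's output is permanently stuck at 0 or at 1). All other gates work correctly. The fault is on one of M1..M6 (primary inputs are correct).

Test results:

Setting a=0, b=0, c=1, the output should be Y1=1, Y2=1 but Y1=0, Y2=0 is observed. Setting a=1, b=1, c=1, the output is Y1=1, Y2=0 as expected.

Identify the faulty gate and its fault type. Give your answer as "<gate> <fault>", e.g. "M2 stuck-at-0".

M3 stuck-at-0

Fault-free values for test 1 (a=0, b=0, c=1): M1=0, M2=0, M3=1, M4=1, M5=1, M6=1, giving Y1=1, Y2=1. Observed Y1=0, Y2=0.
Test 1: faults giving observed Y1=0, Y2=0 are {M3 stuck-at-0, M4 stuck-at-0}.
Test 2 (a=1, b=1, c=1): fault-free M1=1, M2=1, M3=0, M4=1, M5=0, M6=0 → Y1=1, Y2=0; observed Y1=1, Y2=0. Eliminates M4 stuck-at-0.
Only M3 stuck-at-0 is consistent with every test.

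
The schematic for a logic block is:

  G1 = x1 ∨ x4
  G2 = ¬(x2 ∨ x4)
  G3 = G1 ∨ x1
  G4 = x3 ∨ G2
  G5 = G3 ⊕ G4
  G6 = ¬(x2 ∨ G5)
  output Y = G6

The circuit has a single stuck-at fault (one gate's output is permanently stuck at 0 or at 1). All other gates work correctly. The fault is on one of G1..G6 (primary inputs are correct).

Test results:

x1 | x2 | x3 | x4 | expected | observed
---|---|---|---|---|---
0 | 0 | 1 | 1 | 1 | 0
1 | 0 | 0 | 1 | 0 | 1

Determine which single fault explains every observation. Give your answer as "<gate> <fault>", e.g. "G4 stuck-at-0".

G3 stuck-at-0

Fault-free values for test 1 (x1=0, x2=0, x3=1, x4=1): G1=1, G2=0, G3=1, G4=1, G5=0, G6=1, giving Y=1. Observed 0.
Test 1: faults giving observed 0 are {G1 stuck-at-0, G3 stuck-at-0, G4 stuck-at-0, G5 stuck-at-1, G6 stuck-at-0}.
Test 2 (x1=1, x2=0, x3=0, x4=1): fault-free G1=1, G2=0, G3=1, G4=0, G5=1, G6=0 → 0; observed 1. Eliminates G1 stuck-at-0, G4 stuck-at-0, G5 stuck-at-1, G6 stuck-at-0.
Only G3 stuck-at-0 is consistent with every test.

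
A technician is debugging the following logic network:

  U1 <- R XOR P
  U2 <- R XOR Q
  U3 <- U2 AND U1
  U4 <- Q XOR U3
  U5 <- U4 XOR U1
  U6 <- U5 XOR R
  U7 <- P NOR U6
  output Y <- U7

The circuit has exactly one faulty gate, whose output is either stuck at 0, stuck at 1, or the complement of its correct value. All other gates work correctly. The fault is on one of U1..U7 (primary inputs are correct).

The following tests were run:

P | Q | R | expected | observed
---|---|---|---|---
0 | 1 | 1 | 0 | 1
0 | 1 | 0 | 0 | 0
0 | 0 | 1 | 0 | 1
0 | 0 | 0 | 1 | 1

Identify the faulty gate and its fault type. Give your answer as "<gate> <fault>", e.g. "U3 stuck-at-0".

U2 inverted output

Fault-free values for test 1 (P=0, Q=1, R=1): U1=1, U2=0, U3=0, U4=1, U5=0, U6=1, U7=0, giving Y=0. Observed 1.
Test 1: faults giving observed 1 are {U1 stuck-at-0, U1 inverted output, U2 stuck-at-1, U2 inverted output, U3 stuck-at-1, U3 inverted output, U4 stuck-at-0, U4 inverted output, U5 stuck-at-1, U5 inverted output, U6 stuck-at-0, U6 inverted output, U7 stuck-at-1, U7 inverted output}.
Test 2 (P=0, Q=1, R=0): fault-free U1=0, U2=1, U3=0, U4=1, U5=1, U6=1, U7=0 → 0; observed 0. Eliminates U3 stuck-at-1, U3 inverted output, U4 stuck-at-0, U4 inverted output, U5 inverted output, U6 stuck-at-0, U6 inverted output, U7 stuck-at-1, U7 inverted output.
Test 3 (P=0, Q=0, R=1): fault-free U1=1, U2=1, U3=1, U4=1, U5=0, U6=1, U7=0 → 0; observed 1. Eliminates U1 stuck-at-0, U1 inverted output, U2 stuck-at-1.
Test 4 (P=0, Q=0, R=0): fault-free U1=0, U2=0, U3=0, U4=0, U5=0, U6=0, U7=1 → 1; observed 1. Eliminates U5 stuck-at-1.
Only U2 inverted output is consistent with every test.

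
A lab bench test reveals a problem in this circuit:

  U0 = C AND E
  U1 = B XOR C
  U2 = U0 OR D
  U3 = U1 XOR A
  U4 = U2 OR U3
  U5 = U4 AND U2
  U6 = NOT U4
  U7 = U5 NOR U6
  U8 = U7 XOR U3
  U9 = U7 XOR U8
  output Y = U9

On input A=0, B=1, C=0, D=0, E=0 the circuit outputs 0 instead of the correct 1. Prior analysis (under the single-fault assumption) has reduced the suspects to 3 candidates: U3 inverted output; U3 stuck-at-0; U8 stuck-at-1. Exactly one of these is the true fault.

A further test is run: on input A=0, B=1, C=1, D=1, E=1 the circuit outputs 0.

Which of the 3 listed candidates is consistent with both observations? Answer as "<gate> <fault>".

Evaluate each candidate on input A=0, B=1, C=1, D=1, E=1:
  U3 inverted output: U0=1, U1=0, U2=1, U3=1 [inverted output], U4=1, U5=1, U6=0, U7=0, U8=1, U9=1 → 1 — eliminated
  U3 stuck-at-0: U0=1, U1=0, U2=1, U3=0 [stuck-at-0], U4=1, U5=1, U6=0, U7=0, U8=0, U9=0 → 0 — matches
  U8 stuck-at-1: U0=1, U1=0, U2=1, U3=0, U4=1, U5=1, U6=0, U7=0, U8=1 [stuck-at-1], U9=1 → 1 — eliminated
Only U3 stuck-at-0 reproduces the observed 0.

U3 stuck-at-0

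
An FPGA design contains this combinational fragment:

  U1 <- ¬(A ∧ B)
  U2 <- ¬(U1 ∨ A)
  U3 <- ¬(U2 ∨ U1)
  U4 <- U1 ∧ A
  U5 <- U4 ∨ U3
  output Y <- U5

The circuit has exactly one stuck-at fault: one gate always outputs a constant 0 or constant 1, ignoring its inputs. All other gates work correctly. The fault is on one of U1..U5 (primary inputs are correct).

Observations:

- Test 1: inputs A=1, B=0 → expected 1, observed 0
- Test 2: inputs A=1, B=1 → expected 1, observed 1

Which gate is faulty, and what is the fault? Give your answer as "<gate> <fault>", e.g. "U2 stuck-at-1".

Fault-free values for test 1 (A=1, B=0): U1=1, U2=0, U3=0, U4=1, U5=1, giving Y=1. Observed 0.
Test 1: faults giving observed 0 are {U4 stuck-at-0, U5 stuck-at-0}.
Test 2 (A=1, B=1): fault-free U1=0, U2=0, U3=1, U4=0, U5=1 → 1; observed 1. Eliminates U5 stuck-at-0.
Only U4 stuck-at-0 is consistent with every test.

U4 stuck-at-0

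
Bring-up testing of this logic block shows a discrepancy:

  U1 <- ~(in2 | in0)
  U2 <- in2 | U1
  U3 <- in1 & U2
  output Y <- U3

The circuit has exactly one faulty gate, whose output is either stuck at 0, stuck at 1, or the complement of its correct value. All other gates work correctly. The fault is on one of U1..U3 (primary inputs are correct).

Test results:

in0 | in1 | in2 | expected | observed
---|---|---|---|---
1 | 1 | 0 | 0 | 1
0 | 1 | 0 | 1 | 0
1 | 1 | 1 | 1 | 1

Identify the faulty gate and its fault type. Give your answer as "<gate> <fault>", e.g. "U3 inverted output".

U1 inverted output

Fault-free values for test 1 (in0=1, in1=1, in2=0): U1=0, U2=0, U3=0, giving Y=0. Observed 1.
Test 1: faults giving observed 1 are {U1 stuck-at-1, U1 inverted output, U2 stuck-at-1, U2 inverted output, U3 stuck-at-1, U3 inverted output}.
Test 2 (in0=0, in1=1, in2=0): fault-free U1=1, U2=1, U3=1 → 1; observed 0. Eliminates U1 stuck-at-1, U2 stuck-at-1, U3 stuck-at-1.
Test 3 (in0=1, in1=1, in2=1): fault-free U1=0, U2=1, U3=1 → 1; observed 1. Eliminates U2 inverted output, U3 inverted output.
Only U1 inverted output is consistent with every test.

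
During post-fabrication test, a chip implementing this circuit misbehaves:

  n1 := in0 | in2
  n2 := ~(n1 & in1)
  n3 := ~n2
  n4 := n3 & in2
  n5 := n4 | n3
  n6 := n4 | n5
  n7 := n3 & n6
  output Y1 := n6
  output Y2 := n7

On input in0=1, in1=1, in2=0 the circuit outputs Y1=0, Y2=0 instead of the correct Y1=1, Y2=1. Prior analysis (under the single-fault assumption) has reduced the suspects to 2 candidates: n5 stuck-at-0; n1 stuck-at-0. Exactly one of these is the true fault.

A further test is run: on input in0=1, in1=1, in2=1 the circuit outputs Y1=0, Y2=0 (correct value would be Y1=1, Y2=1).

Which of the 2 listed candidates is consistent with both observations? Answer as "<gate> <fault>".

Evaluate each candidate on input in0=1, in1=1, in2=1:
  n5 stuck-at-0: n1=1, n2=0, n3=1, n4=1, n5=0 [stuck-at-0], n6=1, n7=1 → Y1=1, Y2=1 — eliminated
  n1 stuck-at-0: n1=0 [stuck-at-0], n2=1, n3=0, n4=0, n5=0, n6=0, n7=0 → Y1=0, Y2=0 — matches
Only n1 stuck-at-0 reproduces the observed Y1=0, Y2=0.

n1 stuck-at-0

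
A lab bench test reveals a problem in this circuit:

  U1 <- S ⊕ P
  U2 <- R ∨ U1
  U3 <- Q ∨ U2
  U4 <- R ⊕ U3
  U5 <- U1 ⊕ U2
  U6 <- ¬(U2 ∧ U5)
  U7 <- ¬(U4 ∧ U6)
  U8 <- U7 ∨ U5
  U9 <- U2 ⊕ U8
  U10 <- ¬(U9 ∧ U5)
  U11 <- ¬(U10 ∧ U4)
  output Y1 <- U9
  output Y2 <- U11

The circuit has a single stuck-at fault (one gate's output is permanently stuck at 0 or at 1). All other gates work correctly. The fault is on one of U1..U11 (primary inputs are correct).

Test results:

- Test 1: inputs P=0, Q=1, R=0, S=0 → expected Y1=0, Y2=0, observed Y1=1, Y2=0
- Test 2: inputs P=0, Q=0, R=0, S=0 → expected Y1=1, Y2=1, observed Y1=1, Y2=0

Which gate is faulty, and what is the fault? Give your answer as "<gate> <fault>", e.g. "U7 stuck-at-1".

Fault-free values for test 1 (P=0, Q=1, R=0, S=0): U1=0, U2=0, U3=1, U4=1, U5=0, U6=1, U7=0, U8=0, U9=0, U10=1, U11=0, giving Y1=0, Y2=0. Observed Y1=1, Y2=0.
Test 1: faults giving observed Y1=1, Y2=0 are {U1 stuck-at-1, U6 stuck-at-0, U7 stuck-at-1, U8 stuck-at-1, U9 stuck-at-1}.
Test 2 (P=0, Q=0, R=0, S=0): fault-free U1=0, U2=0, U3=0, U4=0, U5=0, U6=1, U7=1, U8=1, U9=1, U10=1, U11=1 → Y1=1, Y2=1; observed Y1=1, Y2=0. Eliminates U6 stuck-at-0, U7 stuck-at-1, U8 stuck-at-1, U9 stuck-at-1.
Only U1 stuck-at-1 is consistent with every test.

U1 stuck-at-1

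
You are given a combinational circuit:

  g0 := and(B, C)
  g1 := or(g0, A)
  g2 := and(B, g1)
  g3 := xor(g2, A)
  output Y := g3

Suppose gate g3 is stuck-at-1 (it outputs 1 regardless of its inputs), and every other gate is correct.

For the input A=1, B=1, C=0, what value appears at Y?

Propagate with g3 forced: g0=0, g1=1, g2=1, g3=1 [stuck-at-1].
So Y = 1. (Without the fault it would be 0.)

1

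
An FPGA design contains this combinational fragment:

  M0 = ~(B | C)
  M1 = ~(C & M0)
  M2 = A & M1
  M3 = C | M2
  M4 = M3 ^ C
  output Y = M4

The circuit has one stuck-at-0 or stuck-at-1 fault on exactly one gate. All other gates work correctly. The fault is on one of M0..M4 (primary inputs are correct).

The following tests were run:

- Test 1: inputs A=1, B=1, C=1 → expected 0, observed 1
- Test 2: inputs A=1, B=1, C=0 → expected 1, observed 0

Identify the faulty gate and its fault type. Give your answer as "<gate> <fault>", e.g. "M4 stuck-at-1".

Fault-free values for test 1 (A=1, B=1, C=1): M0=0, M1=1, M2=1, M3=1, M4=0, giving Y=0. Observed 1.
Test 1: faults giving observed 1 are {M3 stuck-at-0, M4 stuck-at-1}.
Test 2 (A=1, B=1, C=0): fault-free M0=0, M1=1, M2=1, M3=1, M4=1 → 1; observed 0. Eliminates M4 stuck-at-1.
Only M3 stuck-at-0 is consistent with every test.

M3 stuck-at-0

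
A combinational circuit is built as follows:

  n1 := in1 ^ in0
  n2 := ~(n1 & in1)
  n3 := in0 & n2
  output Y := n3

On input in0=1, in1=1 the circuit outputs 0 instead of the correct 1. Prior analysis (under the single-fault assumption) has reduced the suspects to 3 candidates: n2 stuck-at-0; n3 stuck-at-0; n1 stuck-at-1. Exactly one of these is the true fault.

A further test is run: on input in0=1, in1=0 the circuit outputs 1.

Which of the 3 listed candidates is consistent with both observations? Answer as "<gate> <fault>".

n1 stuck-at-1

Evaluate each candidate on input in0=1, in1=0:
  n2 stuck-at-0: n1=1, n2=0 [stuck-at-0], n3=0 → 0 — eliminated
  n3 stuck-at-0: n1=1, n2=1, n3=0 [stuck-at-0] → 0 — eliminated
  n1 stuck-at-1: n1=1 [stuck-at-1], n2=1, n3=1 → 1 — matches
Only n1 stuck-at-1 reproduces the observed 1.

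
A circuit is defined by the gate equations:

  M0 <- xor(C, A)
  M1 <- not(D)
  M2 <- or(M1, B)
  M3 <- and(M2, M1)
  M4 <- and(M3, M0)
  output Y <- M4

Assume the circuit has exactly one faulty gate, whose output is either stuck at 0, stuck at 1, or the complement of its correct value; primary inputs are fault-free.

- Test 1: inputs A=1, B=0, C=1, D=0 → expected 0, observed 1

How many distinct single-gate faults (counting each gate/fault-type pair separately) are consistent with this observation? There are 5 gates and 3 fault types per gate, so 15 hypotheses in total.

4

Fault-free: M0=0, M1=1, M2=1, M3=1, M4=0 → 0. Observed 1.
  M0: stuck-at-1, inverted output ✓; others ✗
  M1: none of the 3 fault types match ✗
  M2: none of the 3 fault types match ✗
  M3: none of the 3 fault types match ✗
  M4: stuck-at-1, inverted output ✓; others ✗
Consistent faults: {M0 stuck-at-1, M0 inverted output, M4 stuck-at-1, M4 inverted output} — 4 in all.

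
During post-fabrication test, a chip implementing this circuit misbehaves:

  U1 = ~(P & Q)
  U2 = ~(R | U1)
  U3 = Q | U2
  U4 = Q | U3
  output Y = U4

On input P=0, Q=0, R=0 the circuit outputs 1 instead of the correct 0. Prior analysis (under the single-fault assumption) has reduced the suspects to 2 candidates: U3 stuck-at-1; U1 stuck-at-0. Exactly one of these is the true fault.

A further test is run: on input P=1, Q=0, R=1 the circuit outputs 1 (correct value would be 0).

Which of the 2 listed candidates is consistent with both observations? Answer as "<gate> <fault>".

Evaluate each candidate on input P=1, Q=0, R=1:
  U3 stuck-at-1: U1=1, U2=0, U3=1 [stuck-at-1], U4=1 → 1 — matches
  U1 stuck-at-0: U1=0 [stuck-at-0], U2=0, U3=0, U4=0 → 0 — eliminated
Only U3 stuck-at-1 reproduces the observed 1.

U3 stuck-at-1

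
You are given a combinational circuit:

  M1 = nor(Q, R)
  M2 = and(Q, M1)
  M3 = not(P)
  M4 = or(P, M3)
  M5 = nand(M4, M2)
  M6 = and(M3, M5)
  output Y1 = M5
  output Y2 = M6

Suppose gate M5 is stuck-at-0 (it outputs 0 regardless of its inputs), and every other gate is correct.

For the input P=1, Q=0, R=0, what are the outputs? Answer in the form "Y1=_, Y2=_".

Propagate with M5 forced: M1=1, M2=0, M3=0, M4=1, M5=0 [stuck-at-0], M6=0.
So the outputs are Y1=0, Y2=0. (Without the fault they would be Y1=1, Y2=0.)

Y1=0, Y2=0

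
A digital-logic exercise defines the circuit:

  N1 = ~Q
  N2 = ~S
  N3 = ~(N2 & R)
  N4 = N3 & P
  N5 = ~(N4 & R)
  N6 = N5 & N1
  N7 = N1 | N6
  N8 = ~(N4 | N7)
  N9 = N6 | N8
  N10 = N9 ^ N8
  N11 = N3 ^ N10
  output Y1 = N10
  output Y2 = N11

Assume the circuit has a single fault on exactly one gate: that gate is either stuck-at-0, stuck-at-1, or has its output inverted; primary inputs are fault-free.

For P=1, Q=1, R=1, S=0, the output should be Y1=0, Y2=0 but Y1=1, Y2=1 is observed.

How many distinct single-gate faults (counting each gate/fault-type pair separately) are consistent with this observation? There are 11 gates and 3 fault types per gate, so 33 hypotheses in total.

Fault-free: N1=0, N2=1, N3=0, N4=0, N5=1, N6=0, N7=0, N8=1, N9=1, N10=0, N11=0 → Y1=0, Y2=0. Observed Y1=1, Y2=1.
  N1: stuck-at-1, inverted output ✓; others ✗
  N2: none of the 3 fault types match ✗
  N3: none of the 3 fault types match ✗
  N4: none of the 3 fault types match ✗
  N5: none of the 3 fault types match ✗
  N6: stuck-at-1, inverted output ✓; others ✗
  N7: none of the 3 fault types match ✗
  N8: none of the 3 fault types match ✗
  N9: stuck-at-0, inverted output ✓; others ✗
  N10: stuck-at-1, inverted output ✓; others ✗
  N11: none of the 3 fault types match ✗
Consistent faults: {N1 stuck-at-1, N1 inverted output, N6 stuck-at-1, N6 inverted output, N9 stuck-at-0, N9 inverted output, N10 stuck-at-1, N10 inverted output} — 8 in all.

8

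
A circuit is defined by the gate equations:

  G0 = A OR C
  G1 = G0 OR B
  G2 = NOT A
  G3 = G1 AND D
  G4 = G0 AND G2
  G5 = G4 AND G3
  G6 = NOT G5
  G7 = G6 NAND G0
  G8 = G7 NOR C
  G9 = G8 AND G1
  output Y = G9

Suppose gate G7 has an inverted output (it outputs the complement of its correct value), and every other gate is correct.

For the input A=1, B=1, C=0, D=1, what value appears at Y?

0

Propagate with G7 forced: G0=1, G1=1, G2=0, G3=1, G4=0, G5=0, G6=1, G7=1 [inverted output], G8=0, G9=0.
So Y = 0. (Without the fault it would be 1.)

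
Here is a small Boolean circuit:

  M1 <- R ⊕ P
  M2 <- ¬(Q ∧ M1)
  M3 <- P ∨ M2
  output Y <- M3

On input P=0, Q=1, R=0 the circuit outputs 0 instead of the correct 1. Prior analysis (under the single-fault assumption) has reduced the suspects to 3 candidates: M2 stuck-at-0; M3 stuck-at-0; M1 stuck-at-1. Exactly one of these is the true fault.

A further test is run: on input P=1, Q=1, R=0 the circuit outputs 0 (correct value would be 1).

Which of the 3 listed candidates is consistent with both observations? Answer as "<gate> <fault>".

M3 stuck-at-0

Evaluate each candidate on input P=1, Q=1, R=0:
  M2 stuck-at-0: M1=1, M2=0 [stuck-at-0], M3=1 → 1 — eliminated
  M3 stuck-at-0: M1=1, M2=0, M3=0 [stuck-at-0] → 0 — matches
  M1 stuck-at-1: M1=1 [stuck-at-1], M2=0, M3=1 → 1 — eliminated
Only M3 stuck-at-0 reproduces the observed 0.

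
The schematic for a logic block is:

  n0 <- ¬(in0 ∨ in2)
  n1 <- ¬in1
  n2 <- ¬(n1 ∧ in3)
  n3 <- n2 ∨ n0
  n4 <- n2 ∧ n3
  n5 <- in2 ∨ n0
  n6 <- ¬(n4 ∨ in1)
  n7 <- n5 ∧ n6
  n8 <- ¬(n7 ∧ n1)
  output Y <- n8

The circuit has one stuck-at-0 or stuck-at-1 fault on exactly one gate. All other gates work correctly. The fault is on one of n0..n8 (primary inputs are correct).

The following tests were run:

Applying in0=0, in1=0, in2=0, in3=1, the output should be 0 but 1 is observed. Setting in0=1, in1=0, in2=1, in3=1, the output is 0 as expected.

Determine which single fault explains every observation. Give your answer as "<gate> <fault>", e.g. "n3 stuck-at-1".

n0 stuck-at-0

Fault-free values for test 1 (in0=0, in1=0, in2=0, in3=1): n0=1, n1=1, n2=0, n3=1, n4=0, n5=1, n6=1, n7=1, n8=0, giving Y=0. Observed 1.
Test 1: faults giving observed 1 are {n0 stuck-at-0, n1 stuck-at-0, n2 stuck-at-1, n4 stuck-at-1, n5 stuck-at-0, n6 stuck-at-0, n7 stuck-at-0, n8 stuck-at-1}.
Test 2 (in0=1, in1=0, in2=1, in3=1): fault-free n0=0, n1=1, n2=0, n3=0, n4=0, n5=1, n6=1, n7=1, n8=0 → 0; observed 0. Eliminates n1 stuck-at-0, n2 stuck-at-1, n4 stuck-at-1, n5 stuck-at-0, n6 stuck-at-0, n7 stuck-at-0, n8 stuck-at-1.
Only n0 stuck-at-0 is consistent with every test.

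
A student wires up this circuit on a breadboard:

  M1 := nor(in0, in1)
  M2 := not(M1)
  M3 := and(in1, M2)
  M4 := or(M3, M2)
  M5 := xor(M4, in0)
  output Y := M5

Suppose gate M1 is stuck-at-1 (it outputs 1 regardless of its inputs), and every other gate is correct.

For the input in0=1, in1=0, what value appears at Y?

Propagate with M1 forced: M1=1 [stuck-at-1], M2=0, M3=0, M4=0, M5=1.
So Y = 1. (Without the fault it would be 0.)

1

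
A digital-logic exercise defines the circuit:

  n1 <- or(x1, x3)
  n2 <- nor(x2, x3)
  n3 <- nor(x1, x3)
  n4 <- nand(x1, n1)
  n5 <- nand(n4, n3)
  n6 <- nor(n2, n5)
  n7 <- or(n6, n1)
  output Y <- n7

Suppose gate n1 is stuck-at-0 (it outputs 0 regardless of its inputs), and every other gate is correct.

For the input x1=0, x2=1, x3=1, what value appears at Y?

Propagate with n1 forced: n1=0 [stuck-at-0], n2=0, n3=0, n4=1, n5=1, n6=0, n7=0.
So Y = 0. (Without the fault it would be 1.)

0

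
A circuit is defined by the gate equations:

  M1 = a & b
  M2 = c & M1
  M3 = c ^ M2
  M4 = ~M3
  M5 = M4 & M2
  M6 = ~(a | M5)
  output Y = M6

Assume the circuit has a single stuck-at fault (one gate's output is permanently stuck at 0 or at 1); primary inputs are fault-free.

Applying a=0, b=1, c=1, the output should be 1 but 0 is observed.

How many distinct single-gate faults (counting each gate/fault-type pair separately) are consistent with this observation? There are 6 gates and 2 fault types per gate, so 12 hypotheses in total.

4

Fault-free: M1=0, M2=0, M3=1, M4=0, M5=0, M6=1 → 1. Observed 0.
  M1 stuck-at-0: output 1 ✗
  M1 stuck-at-1: output 0 ✓
  M2 stuck-at-0: output 1 ✗
  M2 stuck-at-1: output 0 ✓
  M3 stuck-at-0: output 1 ✗
  M3 stuck-at-1: output 1 ✗
  M4 stuck-at-0: output 1 ✗
  M4 stuck-at-1: output 1 ✗
  M5 stuck-at-0: output 1 ✗
  M5 stuck-at-1: output 0 ✓
  M6 stuck-at-0: output 0 ✓
  M6 stuck-at-1: output 1 ✗
Consistent faults: {M1 stuck-at-1, M2 stuck-at-1, M5 stuck-at-1, M6 stuck-at-0} — 4 in all.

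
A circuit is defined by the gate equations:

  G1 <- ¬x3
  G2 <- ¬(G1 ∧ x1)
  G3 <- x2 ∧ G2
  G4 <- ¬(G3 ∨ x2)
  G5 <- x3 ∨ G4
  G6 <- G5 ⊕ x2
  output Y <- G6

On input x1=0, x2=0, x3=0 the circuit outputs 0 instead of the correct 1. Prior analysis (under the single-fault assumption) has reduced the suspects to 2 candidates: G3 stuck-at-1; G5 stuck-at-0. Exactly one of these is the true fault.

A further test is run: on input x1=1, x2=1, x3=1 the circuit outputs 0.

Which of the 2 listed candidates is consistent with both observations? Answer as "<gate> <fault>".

Evaluate each candidate on input x1=1, x2=1, x3=1:
  G3 stuck-at-1: G1=0, G2=1, G3=1 [stuck-at-1], G4=0, G5=1, G6=0 → 0 — matches
  G5 stuck-at-0: G1=0, G2=1, G3=1, G4=0, G5=0 [stuck-at-0], G6=1 → 1 — eliminated
Only G3 stuck-at-1 reproduces the observed 0.

G3 stuck-at-1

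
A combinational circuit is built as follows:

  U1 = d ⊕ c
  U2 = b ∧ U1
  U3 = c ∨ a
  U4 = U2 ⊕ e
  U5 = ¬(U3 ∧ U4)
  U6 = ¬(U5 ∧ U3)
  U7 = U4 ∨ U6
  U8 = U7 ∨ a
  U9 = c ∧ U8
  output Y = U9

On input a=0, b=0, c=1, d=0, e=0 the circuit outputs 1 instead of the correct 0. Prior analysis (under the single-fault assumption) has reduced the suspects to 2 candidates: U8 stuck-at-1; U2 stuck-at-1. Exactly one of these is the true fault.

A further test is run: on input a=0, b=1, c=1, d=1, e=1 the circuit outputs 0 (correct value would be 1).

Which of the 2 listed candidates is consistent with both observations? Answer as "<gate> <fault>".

U2 stuck-at-1

Evaluate each candidate on input a=0, b=1, c=1, d=1, e=1:
  U8 stuck-at-1: U1=0, U2=0, U3=1, U4=1, U5=0, U6=1, U7=1, U8=1 [stuck-at-1], U9=1 → 1 — eliminated
  U2 stuck-at-1: U1=0, U2=1 [stuck-at-1], U3=1, U4=0, U5=1, U6=0, U7=0, U8=0, U9=0 → 0 — matches
Only U2 stuck-at-1 reproduces the observed 0.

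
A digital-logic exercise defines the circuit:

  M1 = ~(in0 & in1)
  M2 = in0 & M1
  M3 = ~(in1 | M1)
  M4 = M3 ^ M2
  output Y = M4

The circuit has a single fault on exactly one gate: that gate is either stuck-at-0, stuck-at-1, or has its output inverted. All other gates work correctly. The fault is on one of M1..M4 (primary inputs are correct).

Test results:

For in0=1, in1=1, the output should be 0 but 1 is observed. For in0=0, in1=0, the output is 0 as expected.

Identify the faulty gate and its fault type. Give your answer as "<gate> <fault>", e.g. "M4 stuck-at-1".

M1 stuck-at-1

Fault-free values for test 1 (in0=1, in1=1): M1=0, M2=0, M3=0, M4=0, giving Y=0. Observed 1.
Test 1: faults giving observed 1 are {M1 stuck-at-1, M1 inverted output, M2 stuck-at-1, M2 inverted output, M3 stuck-at-1, M3 inverted output, M4 stuck-at-1, M4 inverted output}.
Test 2 (in0=0, in1=0): fault-free M1=1, M2=0, M3=0, M4=0 → 0; observed 0. Eliminates M1 inverted output, M2 stuck-at-1, M2 inverted output, M3 stuck-at-1, M3 inverted output, M4 stuck-at-1, M4 inverted output.
Only M1 stuck-at-1 is consistent with every test.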